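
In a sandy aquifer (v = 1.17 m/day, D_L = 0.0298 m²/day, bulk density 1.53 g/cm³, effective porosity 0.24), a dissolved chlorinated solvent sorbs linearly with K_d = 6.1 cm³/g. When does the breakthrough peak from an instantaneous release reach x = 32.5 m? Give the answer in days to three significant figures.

Retardation factor R = 1 + ρ_b·K_d/n = 1 + 1.53 × 6.1/0.24 = 39.89.
Sorption retards both mechanisms: v_R = v/R = 0.02933 m/day, D_R = D/R = 0.0007471 m²/day.
Peak time from v_R²t² + 2D_R t − x² = 0: t = (√(D_R² + v_R²x²) − D_R)/v_R².
√(D_R² + v_R²x²) = √(0.0007471² + 0.02933² × 32.5²) = 0.9532; v_R² = 0.0008602.
t = (0.9532 − 0.0007471)/0.0008602 = 1110 days.

1110 days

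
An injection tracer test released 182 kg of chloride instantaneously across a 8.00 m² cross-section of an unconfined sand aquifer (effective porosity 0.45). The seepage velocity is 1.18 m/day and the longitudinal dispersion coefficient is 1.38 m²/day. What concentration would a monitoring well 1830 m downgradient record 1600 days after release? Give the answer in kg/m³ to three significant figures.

0.207 kg/m³

For an instantaneous plane source, C(x,t) = M/(n_e·A·√(4πDt)) · exp(−(x−vt)²/(4Dt)), with n_e·A the pore (flow) area.
Plume center vt = 1.18 × 1600 = 1888 m, so the well at 1830 m is 58 m upgradient of the peak.
√(4πDt) = 166.6 m, giving peak height M/(n_e·A·√(4πDt)) = 182/(0.45 × 8.00 × 166.6) = 0.3035 kg/m³.
(x−vt)²/(4Dt) = (-58)²/(4 × 1.38 × 1600) = 0.3809; exp(−0.3809) = 0.6832.
C = 0.3035 × 0.6832 = 0.207 kg/m³.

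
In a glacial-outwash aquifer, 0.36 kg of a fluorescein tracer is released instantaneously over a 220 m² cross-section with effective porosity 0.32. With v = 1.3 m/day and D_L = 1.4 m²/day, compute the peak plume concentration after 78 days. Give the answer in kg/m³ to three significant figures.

0.000138 kg/m³

The peak of an instantaneous 1D plume sits at x = vt; there the Gaussian factor is 1 and C_max = M/(n_e·A·√(4πDt)), where n_e·A is the pore area the mass is dissolved in.
√(4πDt) = √(4π × 1.4 × 78) = 37.04 m, so C_max = 0.36/(0.32 × 220 × 37.04) = 0.000138 kg/m³.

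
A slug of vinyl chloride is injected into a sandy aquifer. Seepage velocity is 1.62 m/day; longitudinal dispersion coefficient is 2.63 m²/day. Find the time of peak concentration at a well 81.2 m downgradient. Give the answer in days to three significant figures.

49.1 days

For the 1D instantaneous-source solution, setting ∂C/∂t = 0 at fixed x gives v²t² + 2Dt − x² = 0, so t = (√(D² + v²x²) − D)/v².
√(D² + v²x²) = √(2.63² + 1.62² × 81.2²) = 131.6; v² = 2.6244.
t = (131.6 − 2.63)/2.6244 = 49.1 days (vs. the pure-advection estimate x/v = 50.1 d).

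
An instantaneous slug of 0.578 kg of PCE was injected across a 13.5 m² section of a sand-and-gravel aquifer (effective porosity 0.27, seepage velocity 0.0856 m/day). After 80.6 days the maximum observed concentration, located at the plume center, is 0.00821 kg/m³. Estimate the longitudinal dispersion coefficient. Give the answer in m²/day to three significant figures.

At the plume center C_max = M/(n_e·A·√(4πDt)), so D = M²/(4πt·(n_e·A·C_max)²).
n_e·A·C_max = 0.27 × 13.5 × 0.00821 = 0.02993 kg/m.
D = 0.578²/(4π × 80.6 × 0.02993²) = 0.368 m²/day.

0.368 m²/day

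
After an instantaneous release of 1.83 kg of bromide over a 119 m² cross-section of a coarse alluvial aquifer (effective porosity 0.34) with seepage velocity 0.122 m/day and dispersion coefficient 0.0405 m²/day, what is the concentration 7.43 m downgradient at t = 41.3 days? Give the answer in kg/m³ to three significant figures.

0.00420 kg/m³

For an instantaneous plane source, C(x,t) = M/(n_e·A·√(4πDt)) · exp(−(x−vt)²/(4Dt)), with n_e·A the pore (flow) area.
Plume center vt = 0.122 × 41.3 = 5.0386 m, so the well at 7.43 m is 2.3914 m downgradient of the peak.
√(4πDt) = 4.585 m, giving peak height M/(n_e·A·√(4πDt)) = 1.83/(0.34 × 119 × 4.585) = 0.009865 kg/m³.
(x−vt)²/(4Dt) = (2.3914)²/(4 × 0.0405 × 41.3) = 0.8548; exp(−0.8548) = 0.4254.
C = 0.009865 × 0.4254 = 0.00420 kg/m³.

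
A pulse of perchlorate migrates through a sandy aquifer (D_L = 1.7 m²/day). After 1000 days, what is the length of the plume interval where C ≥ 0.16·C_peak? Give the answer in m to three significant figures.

The plume is Gaussian with σ = √(2Dt) = √(2 × 1.7 × 1000) = 58.31 m.
C/C_peak = exp(−Δx²/(2σ²)) = 0.16 ⇒ Δx = σ·√(−2 ln 0.16) = 58.31 × 1.914 = 111.6 m.
Width = 2Δx = 223 m.

223 m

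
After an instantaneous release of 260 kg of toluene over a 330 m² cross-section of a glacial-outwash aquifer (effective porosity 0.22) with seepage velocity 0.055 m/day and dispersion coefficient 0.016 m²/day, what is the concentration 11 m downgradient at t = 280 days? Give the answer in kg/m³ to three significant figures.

0.162 kg/m³

For an instantaneous plane source, C(x,t) = M/(n_e·A·√(4πDt)) · exp(−(x−vt)²/(4Dt)), with n_e·A the pore (flow) area.
Plume center vt = 0.055 × 280 = 15.4 m, so the well at 11 m is 4.4 m upgradient of the peak.
√(4πDt) = 7.503 m, giving peak height M/(n_e·A·√(4πDt)) = 260/(0.22 × 330 × 7.503) = 0.4773 kg/m³.
(x−vt)²/(4Dt) = (-4.4)²/(4 × 0.016 × 280) = 1.080; exp(−1.080) = 0.3396.
C = 0.4773 × 0.3396 = 0.162 kg/m³.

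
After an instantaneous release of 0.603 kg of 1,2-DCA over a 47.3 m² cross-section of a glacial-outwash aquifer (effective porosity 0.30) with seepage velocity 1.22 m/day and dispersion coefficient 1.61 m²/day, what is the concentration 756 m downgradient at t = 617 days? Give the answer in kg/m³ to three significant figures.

For an instantaneous plane source, C(x,t) = M/(n_e·A·√(4πDt)) · exp(−(x−vt)²/(4Dt)), with n_e·A the pore (flow) area.
Plume center vt = 1.22 × 617 = 752.74 m, so the well at 756 m is 3.26 m downgradient of the peak.
√(4πDt) = 111.7 m, giving peak height M/(n_e·A·√(4πDt)) = 0.603/(0.30 × 47.3 × 111.7) = 0.0003804 kg/m³.
(x−vt)²/(4Dt) = (3.26)²/(4 × 1.61 × 617) = 0.002675; exp(−0.002675) = 0.9973.
C = 0.0003804 × 0.9973 = 0.000379 kg/m³.

0.000379 kg/m³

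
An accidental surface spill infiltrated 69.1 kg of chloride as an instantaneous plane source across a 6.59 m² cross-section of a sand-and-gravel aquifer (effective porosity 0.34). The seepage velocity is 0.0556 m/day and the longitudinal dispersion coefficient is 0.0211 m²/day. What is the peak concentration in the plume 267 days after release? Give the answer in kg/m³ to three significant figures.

The peak of an instantaneous 1D plume sits at x = vt; there the Gaussian factor is 1 and C_max = M/(n_e·A·√(4πDt)), where n_e·A is the pore area the mass is dissolved in.
√(4πDt) = √(4π × 0.0211 × 267) = 8.414 m, so C_max = 69.1/(0.34 × 6.59 × 8.414) = 3.67 kg/m³.

3.67 kg/m³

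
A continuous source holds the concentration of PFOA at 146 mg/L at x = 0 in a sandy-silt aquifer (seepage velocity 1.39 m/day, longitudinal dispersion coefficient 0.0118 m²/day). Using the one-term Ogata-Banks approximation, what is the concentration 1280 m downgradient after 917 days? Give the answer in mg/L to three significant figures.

For a continuous step input, C/C₀ ≈ ½·erfc((x−vt)/(2√(Dt))).
vt = 1.39 × 917 = 1274.63 m and 2√(Dt) = 2√(0.0118 × 917) = 6.579 m.
Argument (x−vt)/(2√(Dt)) = (1280 − 1274.63)/6.579 = 0.8162; ½·erfc(0.8162) = 0.1242.
C = 146 × 0.1242 = 18.1 mg/L.

18.1 mg/L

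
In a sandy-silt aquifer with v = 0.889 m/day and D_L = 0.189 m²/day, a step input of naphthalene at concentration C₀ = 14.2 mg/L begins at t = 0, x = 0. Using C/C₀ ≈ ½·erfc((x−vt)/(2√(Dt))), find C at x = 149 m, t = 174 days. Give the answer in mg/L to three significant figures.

For a continuous step input, C/C₀ ≈ ½·erfc((x−vt)/(2√(Dt))).
vt = 0.889 × 174 = 154.686 m and 2√(Dt) = 2√(0.189 × 174) = 11.47 m.
Argument (x−vt)/(2√(Dt)) = (149 − 154.686)/11.47 = -0.4957; ½·erfc(-0.4957) = 0.7584.
C = 14.2 × 0.7584 = 10.8 mg/L.

10.8 mg/L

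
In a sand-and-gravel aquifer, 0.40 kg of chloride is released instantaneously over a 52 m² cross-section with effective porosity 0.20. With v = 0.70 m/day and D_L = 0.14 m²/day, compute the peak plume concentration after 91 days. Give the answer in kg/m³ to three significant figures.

The peak of an instantaneous 1D plume sits at x = vt; there the Gaussian factor is 1 and C_max = M/(n_e·A·√(4πDt)), where n_e·A is the pore area the mass is dissolved in.
√(4πDt) = √(4π × 0.14 × 91) = 12.65 m, so C_max = 0.40/(0.20 × 52 × 12.65) = 0.00304 kg/m³.

0.00304 kg/m³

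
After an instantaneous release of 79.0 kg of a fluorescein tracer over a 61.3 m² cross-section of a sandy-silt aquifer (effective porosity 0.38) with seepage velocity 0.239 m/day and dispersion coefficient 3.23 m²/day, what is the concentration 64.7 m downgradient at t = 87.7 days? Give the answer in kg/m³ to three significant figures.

For an instantaneous plane source, C(x,t) = M/(n_e·A·√(4πDt)) · exp(−(x−vt)²/(4Dt)), with n_e·A the pore (flow) area.
Plume center vt = 0.239 × 87.7 = 20.9603 m, so the well at 64.7 m is 43.7397 m downgradient of the peak.
√(4πDt) = 59.66 m, giving peak height M/(n_e·A·√(4πDt)) = 79.0/(0.38 × 61.3 × 59.66) = 0.05685 kg/m³.
(x−vt)²/(4Dt) = (43.7397)²/(4 × 3.23 × 87.7) = 1.688; exp(−1.688) = 0.1849.
C = 0.05685 × 0.1849 = 0.0105 kg/m³.

0.0105 kg/m³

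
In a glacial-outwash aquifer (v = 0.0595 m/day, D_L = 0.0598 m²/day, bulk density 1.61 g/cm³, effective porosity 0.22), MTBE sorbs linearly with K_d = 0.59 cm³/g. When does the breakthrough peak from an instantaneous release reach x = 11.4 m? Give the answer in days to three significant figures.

Retardation factor R = 1 + ρ_b·K_d/n = 1 + 1.61 × 0.59/0.22 = 5.318.
Sorption retards both mechanisms: v_R = v/R = 0.01119 m/day, D_R = D/R = 0.01124 m²/day.
Peak time from v_R²t² + 2D_R t − x² = 0: t = (√(D_R² + v_R²x²) − D_R)/v_R².
√(D_R² + v_R²x²) = √(0.01124² + 0.01119² × 11.4²) = 0.1281; v_R² = 0.0001252.
t = (0.1281 − 0.01124)/0.0001252 = 933 days.

933 days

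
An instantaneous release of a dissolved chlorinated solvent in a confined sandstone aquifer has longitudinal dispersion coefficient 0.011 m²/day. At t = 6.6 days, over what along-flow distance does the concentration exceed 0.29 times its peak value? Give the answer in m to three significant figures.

1.20 m

The plume is Gaussian with σ = √(2Dt) = √(2 × 0.011 × 6.6) = 0.3811 m.
C/C_peak = exp(−Δx²/(2σ²)) = 0.29 ⇒ Δx = σ·√(−2 ln 0.29) = 0.3811 × 1.573 = 0.5995 m.
Width = 2Δx = 1.20 m.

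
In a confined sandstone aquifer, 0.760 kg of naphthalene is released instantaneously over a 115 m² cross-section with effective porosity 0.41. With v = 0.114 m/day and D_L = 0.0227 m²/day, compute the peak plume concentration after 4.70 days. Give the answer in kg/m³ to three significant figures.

0.0139 kg/m³

The peak of an instantaneous 1D plume sits at x = vt; there the Gaussian factor is 1 and C_max = M/(n_e·A·√(4πDt)), where n_e·A is the pore area the mass is dissolved in.
√(4πDt) = √(4π × 0.0227 × 4.70) = 1.158 m, so C_max = 0.760/(0.41 × 115 × 1.158) = 0.0139 kg/m³.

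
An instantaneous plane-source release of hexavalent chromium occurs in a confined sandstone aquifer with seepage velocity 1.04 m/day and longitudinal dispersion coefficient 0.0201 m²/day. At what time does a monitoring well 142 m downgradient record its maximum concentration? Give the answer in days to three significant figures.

137 days

For the 1D instantaneous-source solution, setting ∂C/∂t = 0 at fixed x gives v²t² + 2Dt − x² = 0, so t = (√(D² + v²x²) − D)/v².
√(D² + v²x²) = √(0.0201² + 1.04² × 142²) = 147.7; v² = 1.0816.
t = (147.7 − 0.0201)/1.0816 = 137 days (vs. the pure-advection estimate x/v = 137 d).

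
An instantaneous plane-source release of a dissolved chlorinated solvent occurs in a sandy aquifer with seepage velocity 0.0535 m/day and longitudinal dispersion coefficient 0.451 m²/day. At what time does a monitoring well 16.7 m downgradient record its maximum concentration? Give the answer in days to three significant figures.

192 days

For the 1D instantaneous-source solution, setting ∂C/∂t = 0 at fixed x gives v²t² + 2Dt − x² = 0, so t = (√(D² + v²x²) − D)/v².
√(D² + v²x²) = √(0.451² + 0.0535² × 16.7²) = 1.001; v² = 0.00286225.
t = (1.001 − 0.451)/0.00286225 = 192 days (vs. the pure-advection estimate x/v = 312 d).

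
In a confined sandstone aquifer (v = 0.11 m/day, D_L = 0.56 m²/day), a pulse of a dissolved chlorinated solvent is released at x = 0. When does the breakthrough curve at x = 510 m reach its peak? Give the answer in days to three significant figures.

For the 1D instantaneous-source solution, setting ∂C/∂t = 0 at fixed x gives v²t² + 2Dt − x² = 0, so t = (√(D² + v²x²) − D)/v².
√(D² + v²x²) = √(0.56² + 0.11² × 510²) = 56.10; v² = 0.0121.
t = (56.10 − 0.56)/0.0121 = 4590 days (vs. the pure-advection estimate x/v = 4640 d).

4590 days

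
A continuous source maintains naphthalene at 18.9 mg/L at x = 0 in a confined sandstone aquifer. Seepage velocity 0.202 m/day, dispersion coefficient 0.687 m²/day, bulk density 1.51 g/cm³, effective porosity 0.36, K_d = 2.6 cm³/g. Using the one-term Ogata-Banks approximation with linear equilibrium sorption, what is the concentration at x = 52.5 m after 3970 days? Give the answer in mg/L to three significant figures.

Retardation factor R = 1 + ρ_b·K_d/n = 1 + 1.51 × 2.6/0.36 = 11.91.
Sorption retards both mechanisms: v_R = v/R = 0.01696 m/day, D_R = D/R = 0.05768 m²/day.
v_R·t = 0.01696 × 3970 = 67.3312 m; 2√(D_R t) = 30.26 m; argument = (52.5 − 67.3312)/30.26 = -0.4901.
C = C₀ × ½·erfc(-0.4901) = 18.9 × 0.7559 = 14.3 mg/L.

14.3 mg/L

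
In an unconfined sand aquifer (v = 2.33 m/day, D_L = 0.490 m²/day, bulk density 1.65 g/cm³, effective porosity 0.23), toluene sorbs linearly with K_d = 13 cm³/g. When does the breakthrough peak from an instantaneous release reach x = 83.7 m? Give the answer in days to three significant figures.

3380 days

Retardation factor R = 1 + ρ_b·K_d/n = 1 + 1.65 × 13/0.23 = 94.26.
Sorption retards both mechanisms: v_R = v/R = 0.02472 m/day, D_R = D/R = 0.005198 m²/day.
Peak time from v_R²t² + 2D_R t − x² = 0: t = (√(D_R² + v_R²x²) − D_R)/v_R².
√(D_R² + v_R²x²) = √(0.005198² + 0.02472² × 83.7²) = 2.069; v_R² = 0.0006111.
t = (2.069 − 0.005198)/0.0006111 = 3380 days.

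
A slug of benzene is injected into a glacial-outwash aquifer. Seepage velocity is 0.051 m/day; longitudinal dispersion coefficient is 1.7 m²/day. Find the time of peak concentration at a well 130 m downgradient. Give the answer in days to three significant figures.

1980 days

For the 1D instantaneous-source solution, setting ∂C/∂t = 0 at fixed x gives v²t² + 2Dt − x² = 0, so t = (√(D² + v²x²) − D)/v².
√(D² + v²x²) = √(1.7² + 0.051² × 130²) = 6.844; v² = 0.002601.
t = (6.844 − 1.7)/0.002601 = 1980 days (vs. the pure-advection estimate x/v = 2550 d).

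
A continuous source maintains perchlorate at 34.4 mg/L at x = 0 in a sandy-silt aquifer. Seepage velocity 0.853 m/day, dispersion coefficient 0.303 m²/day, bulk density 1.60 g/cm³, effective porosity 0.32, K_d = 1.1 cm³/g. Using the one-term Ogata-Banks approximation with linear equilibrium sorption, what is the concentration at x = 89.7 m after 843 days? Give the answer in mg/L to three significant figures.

34.1 mg/L

Retardation factor R = 1 + ρ_b·K_d/n = 1 + 1.60 × 1.1/0.32 = 6.500.
Sorption retards both mechanisms: v_R = v/R = 0.1312 m/day, D_R = D/R = 0.04662 m²/day.
v_R·t = 0.1312 × 843 = 110.6016 m; 2√(D_R t) = 12.54 m; argument = (89.7 − 110.6016)/12.54 = -1.667.
C = C₀ × ½·erfc(-1.667) = 34.4 × 0.9908 = 34.1 mg/L.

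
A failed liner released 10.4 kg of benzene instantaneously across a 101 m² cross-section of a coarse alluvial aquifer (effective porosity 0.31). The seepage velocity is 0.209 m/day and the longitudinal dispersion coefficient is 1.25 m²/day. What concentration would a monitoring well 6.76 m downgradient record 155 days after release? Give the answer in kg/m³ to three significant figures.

0.00288 kg/m³

For an instantaneous plane source, C(x,t) = M/(n_e·A·√(4πDt)) · exp(−(x−vt)²/(4Dt)), with n_e·A the pore (flow) area.
Plume center vt = 0.209 × 155 = 32.395 m, so the well at 6.76 m is 25.635 m upgradient of the peak.
√(4πDt) = 49.34 m, giving peak height M/(n_e·A·√(4πDt)) = 10.4/(0.31 × 101 × 49.34) = 0.006732 kg/m³.
(x−vt)²/(4Dt) = (-25.635)²/(4 × 1.25 × 155) = 0.8479; exp(−0.8479) = 0.4283.
C = 0.006732 × 0.4283 = 0.00288 kg/m³.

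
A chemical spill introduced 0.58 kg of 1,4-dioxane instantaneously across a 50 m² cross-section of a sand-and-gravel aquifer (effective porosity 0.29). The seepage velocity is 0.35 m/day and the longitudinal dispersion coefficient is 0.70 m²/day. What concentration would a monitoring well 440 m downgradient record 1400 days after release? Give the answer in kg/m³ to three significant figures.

0.000190 kg/m³

For an instantaneous plane source, C(x,t) = M/(n_e·A·√(4πDt)) · exp(−(x−vt)²/(4Dt)), with n_e·A the pore (flow) area.
Plume center vt = 0.35 × 1400 = 490 m, so the well at 440 m is 50 m upgradient of the peak.
√(4πDt) = 111.0 m, giving peak height M/(n_e·A·√(4πDt)) = 0.58/(0.29 × 50 × 111.0) = 0.0003604 kg/m³.
(x−vt)²/(4Dt) = (-50)²/(4 × 0.70 × 1400) = 0.6378; exp(−0.6378) = 0.5285.
C = 0.0003604 × 0.5285 = 0.000190 kg/m³.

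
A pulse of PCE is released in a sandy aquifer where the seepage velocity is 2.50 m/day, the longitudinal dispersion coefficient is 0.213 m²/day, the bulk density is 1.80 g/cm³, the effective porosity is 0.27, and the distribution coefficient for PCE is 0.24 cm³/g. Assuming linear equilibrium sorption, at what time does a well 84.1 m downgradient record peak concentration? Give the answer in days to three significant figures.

Retardation factor R = 1 + ρ_b·K_d/n = 1 + 1.80 × 0.24/0.27 = 2.600.
Sorption retards both mechanisms: v_R = v/R = 0.9615 m/day, D_R = D/R = 0.08192 m²/day.
Peak time from v_R²t² + 2D_R t − x² = 0: t = (√(D_R² + v_R²x²) − D_R)/v_R².
√(D_R² + v_R²x²) = √(0.08192² + 0.9615² × 84.1²) = 80.86; v_R² = 0.9245.
t = (80.86 − 0.08192)/0.9245 = 87.4 days.

87.4 days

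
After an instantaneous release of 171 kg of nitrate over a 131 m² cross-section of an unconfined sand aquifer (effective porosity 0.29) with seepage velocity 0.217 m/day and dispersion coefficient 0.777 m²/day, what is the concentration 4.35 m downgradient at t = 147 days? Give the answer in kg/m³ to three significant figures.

For an instantaneous plane source, C(x,t) = M/(n_e·A·√(4πDt)) · exp(−(x−vt)²/(4Dt)), with n_e·A the pore (flow) area.
Plume center vt = 0.217 × 147 = 31.899 m, so the well at 4.35 m is 27.549 m upgradient of the peak.
√(4πDt) = 37.89 m, giving peak height M/(n_e·A·√(4πDt)) = 171/(0.29 × 131 × 37.89) = 0.1188 kg/m³.
(x−vt)²/(4Dt) = (-27.549)²/(4 × 0.777 × 147) = 1.661; exp(−1.661) = 0.1899.
C = 0.1188 × 0.1899 = 0.0226 kg/m³.

0.0226 kg/m³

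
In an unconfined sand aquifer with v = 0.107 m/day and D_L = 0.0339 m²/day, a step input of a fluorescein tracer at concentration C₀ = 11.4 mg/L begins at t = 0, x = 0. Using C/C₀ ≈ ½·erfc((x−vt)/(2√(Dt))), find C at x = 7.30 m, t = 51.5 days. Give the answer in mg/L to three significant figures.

1.93 mg/L

For a continuous step input, C/C₀ ≈ ½·erfc((x−vt)/(2√(Dt))).
vt = 0.107 × 51.5 = 5.5105 m and 2√(Dt) = 2√(0.0339 × 51.5) = 2.643 m.
Argument (x−vt)/(2√(Dt)) = (7.30 − 5.5105)/2.643 = 0.6771; ½·erfc(0.6771) = 0.1691.
C = 11.4 × 0.1691 = 1.93 mg/L.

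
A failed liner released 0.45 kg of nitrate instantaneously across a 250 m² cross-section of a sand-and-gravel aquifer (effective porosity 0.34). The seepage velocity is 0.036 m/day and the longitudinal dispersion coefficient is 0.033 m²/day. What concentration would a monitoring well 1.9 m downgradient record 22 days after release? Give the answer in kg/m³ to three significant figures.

For an instantaneous plane source, C(x,t) = M/(n_e·A·√(4πDt)) · exp(−(x−vt)²/(4Dt)), with n_e·A the pore (flow) area.
Plume center vt = 0.036 × 22 = 0.792 m, so the well at 1.9 m is 1.108 m downgradient of the peak.
√(4πDt) = 3.020 m, giving peak height M/(n_e·A·√(4πDt)) = 0.45/(0.34 × 250 × 3.020) = 0.001753 kg/m³.
(x−vt)²/(4Dt) = (1.108)²/(4 × 0.033 × 22) = 0.4227; exp(−0.4227) = 0.6553.
C = 0.001753 × 0.6553 = 0.00115 kg/m³.

0.00115 kg/m³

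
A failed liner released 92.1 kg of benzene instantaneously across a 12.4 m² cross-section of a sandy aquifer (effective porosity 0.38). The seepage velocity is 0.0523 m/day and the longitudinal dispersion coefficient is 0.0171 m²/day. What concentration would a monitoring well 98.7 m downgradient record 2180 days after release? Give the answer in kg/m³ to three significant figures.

0.187 kg/m³

For an instantaneous plane source, C(x,t) = M/(n_e·A·√(4πDt)) · exp(−(x−vt)²/(4Dt)), with n_e·A the pore (flow) area.
Plume center vt = 0.0523 × 2180 = 114.014 m, so the well at 98.7 m is 15.314 m upgradient of the peak.
√(4πDt) = 21.64 m, giving peak height M/(n_e·A·√(4πDt)) = 92.1/(0.38 × 12.4 × 21.64) = 0.9032 kg/m³.
(x−vt)²/(4Dt) = (-15.314)²/(4 × 0.0171 × 2180) = 1.573; exp(−1.573) = 0.2074.
C = 0.9032 × 0.2074 = 0.187 kg/m³.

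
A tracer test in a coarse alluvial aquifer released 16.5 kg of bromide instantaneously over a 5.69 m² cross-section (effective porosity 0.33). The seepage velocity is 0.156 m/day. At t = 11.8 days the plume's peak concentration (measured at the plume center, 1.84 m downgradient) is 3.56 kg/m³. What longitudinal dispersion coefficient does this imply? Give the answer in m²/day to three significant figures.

At the plume center C_max = M/(n_e·A·√(4πDt)), so D = M²/(4πt·(n_e·A·C_max)²).
n_e·A·C_max = 0.33 × 5.69 × 3.56 = 6.685 kg/m.
D = 16.5²/(4π × 11.8 × 6.685²) = 0.0411 m²/day.

0.0411 m²/day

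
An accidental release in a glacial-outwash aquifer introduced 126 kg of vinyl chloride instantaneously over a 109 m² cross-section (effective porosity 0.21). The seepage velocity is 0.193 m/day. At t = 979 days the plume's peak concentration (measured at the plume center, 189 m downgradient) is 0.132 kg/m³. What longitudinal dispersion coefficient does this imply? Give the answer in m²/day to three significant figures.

0.141 m²/day

At the plume center C_max = M/(n_e·A·√(4πDt)), so D = M²/(4πt·(n_e·A·C_max)²).
n_e·A·C_max = 0.21 × 109 × 0.132 = 3.021 kg/m.
D = 126²/(4π × 979 × 3.021²) = 0.141 m²/day.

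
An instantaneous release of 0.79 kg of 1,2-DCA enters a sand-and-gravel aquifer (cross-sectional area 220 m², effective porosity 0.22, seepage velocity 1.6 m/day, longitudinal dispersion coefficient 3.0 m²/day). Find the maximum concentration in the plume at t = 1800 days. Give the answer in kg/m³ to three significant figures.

6.27e-05 kg/m³

The peak of an instantaneous 1D plume sits at x = vt; there the Gaussian factor is 1 and C_max = M/(n_e·A·√(4πDt)), where n_e·A is the pore area the mass is dissolved in.
√(4πDt) = √(4π × 3.0 × 1800) = 260.5 m, so C_max = 0.79/(0.22 × 220 × 260.5) = 6.27e-05 kg/m³.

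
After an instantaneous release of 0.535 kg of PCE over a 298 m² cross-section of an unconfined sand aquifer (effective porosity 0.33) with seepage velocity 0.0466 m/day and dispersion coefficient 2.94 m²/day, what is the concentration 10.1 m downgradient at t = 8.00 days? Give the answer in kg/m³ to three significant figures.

For an instantaneous plane source, C(x,t) = M/(n_e·A·√(4πDt)) · exp(−(x−vt)²/(4Dt)), with n_e·A the pore (flow) area.
Plume center vt = 0.0466 × 8.00 = 0.3728 m, so the well at 10.1 m is 9.7272 m downgradient of the peak.
√(4πDt) = 17.19 m, giving peak height M/(n_e·A·√(4πDt)) = 0.535/(0.33 × 298 × 17.19) = 0.0003165 kg/m³.
(x−vt)²/(4Dt) = (9.7272)²/(4 × 2.94 × 8.00) = 1.006; exp(−1.006) = 0.3657.
C = 0.0003165 × 0.3657 = 0.000116 kg/m³.

0.000116 kg/m³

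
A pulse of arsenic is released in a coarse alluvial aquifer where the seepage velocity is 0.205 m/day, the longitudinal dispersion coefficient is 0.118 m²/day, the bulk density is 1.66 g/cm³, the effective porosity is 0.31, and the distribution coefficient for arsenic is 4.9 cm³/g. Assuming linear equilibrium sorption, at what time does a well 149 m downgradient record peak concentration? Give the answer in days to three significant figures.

19700 days

Retardation factor R = 1 + ρ_b·K_d/n = 1 + 1.66 × 4.9/0.31 = 27.24.
Sorption retards both mechanisms: v_R = v/R = 0.007526 m/day, D_R = D/R = 0.004332 m²/day.
Peak time from v_R²t² + 2D_R t − x² = 0: t = (√(D_R² + v_R²x²) − D_R)/v_R².
√(D_R² + v_R²x²) = √(0.004332² + 0.007526² × 149²) = 1.121; v_R² = 5.664e-05.
t = (1.121 − 0.004332)/5.664e-05 = 19700 days.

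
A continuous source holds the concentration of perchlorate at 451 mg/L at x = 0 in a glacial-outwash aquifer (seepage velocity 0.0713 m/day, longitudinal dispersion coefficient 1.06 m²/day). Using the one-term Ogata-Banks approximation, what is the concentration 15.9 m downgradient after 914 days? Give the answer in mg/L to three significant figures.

392 mg/L

For a continuous step input, C/C₀ ≈ ½·erfc((x−vt)/(2√(Dt))).
vt = 0.0713 × 914 = 65.1682 m and 2√(Dt) = 2√(1.06 × 914) = 62.25 m.
Argument (x−vt)/(2√(Dt)) = (15.9 − 65.1682)/62.25 = -0.7915; ½·erfc(-0.7915) = 0.8685.
C = 451 × 0.8685 = 392 mg/L.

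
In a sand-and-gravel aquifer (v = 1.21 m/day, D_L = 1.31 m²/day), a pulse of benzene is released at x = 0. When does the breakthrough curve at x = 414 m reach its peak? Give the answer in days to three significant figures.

341 days

For the 1D instantaneous-source solution, setting ∂C/∂t = 0 at fixed x gives v²t² + 2Dt − x² = 0, so t = (√(D² + v²x²) − D)/v².
√(D² + v²x²) = √(1.31² + 1.21² × 414²) = 500.9; v² = 1.4641.
t = (500.9 − 1.31)/1.4641 = 341 days (vs. the pure-advection estimate x/v = 342 d).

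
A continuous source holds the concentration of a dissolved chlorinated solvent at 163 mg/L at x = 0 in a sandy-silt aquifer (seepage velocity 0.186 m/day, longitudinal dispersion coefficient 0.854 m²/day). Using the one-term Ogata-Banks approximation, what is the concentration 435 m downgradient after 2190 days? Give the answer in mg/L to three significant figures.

53.1 mg/L

For a continuous step input, C/C₀ ≈ ½·erfc((x−vt)/(2√(Dt))).
vt = 0.186 × 2190 = 407.34 m and 2√(Dt) = 2√(0.854 × 2190) = 86.49 m.
Argument (x−vt)/(2√(Dt)) = (435 − 407.34)/86.49 = 0.3198; ½·erfc(0.3198) = 0.3255.
C = 163 × 0.3255 = 53.1 mg/L.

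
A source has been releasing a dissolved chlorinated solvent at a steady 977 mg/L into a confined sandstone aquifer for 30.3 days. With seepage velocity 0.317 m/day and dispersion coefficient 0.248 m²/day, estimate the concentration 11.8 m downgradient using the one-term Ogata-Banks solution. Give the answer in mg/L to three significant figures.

For a continuous step input, C/C₀ ≈ ½·erfc((x−vt)/(2√(Dt))).
vt = 0.317 × 30.3 = 9.6051 m and 2√(Dt) = 2√(0.248 × 30.3) = 5.482 m.
Argument (x−vt)/(2√(Dt)) = (11.8 − 9.6051)/5.482 = 0.4004; ½·erfc(0.4004) = 0.2856.
C = 977 × 0.2856 = 279 mg/L.

279 mg/L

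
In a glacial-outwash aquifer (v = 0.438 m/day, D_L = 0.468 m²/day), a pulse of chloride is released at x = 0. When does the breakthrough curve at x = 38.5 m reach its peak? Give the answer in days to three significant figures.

For the 1D instantaneous-source solution, setting ∂C/∂t = 0 at fixed x gives v²t² + 2Dt − x² = 0, so t = (√(D² + v²x²) − D)/v².
√(D² + v²x²) = √(0.468² + 0.438² × 38.5²) = 16.87; v² = 0.191844.
t = (16.87 − 0.468)/0.191844 = 85.5 days (vs. the pure-advection estimate x/v = 87.9 d).

85.5 days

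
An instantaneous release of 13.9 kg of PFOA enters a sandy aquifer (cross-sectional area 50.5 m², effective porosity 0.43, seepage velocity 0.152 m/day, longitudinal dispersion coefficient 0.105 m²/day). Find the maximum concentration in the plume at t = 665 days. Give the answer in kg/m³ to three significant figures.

The peak of an instantaneous 1D plume sits at x = vt; there the Gaussian factor is 1 and C_max = M/(n_e·A·√(4πDt)), where n_e·A is the pore area the mass is dissolved in.
√(4πDt) = √(4π × 0.105 × 665) = 29.62 m, so C_max = 13.9/(0.43 × 50.5 × 29.62) = 0.0216 kg/m³.

0.0216 kg/m³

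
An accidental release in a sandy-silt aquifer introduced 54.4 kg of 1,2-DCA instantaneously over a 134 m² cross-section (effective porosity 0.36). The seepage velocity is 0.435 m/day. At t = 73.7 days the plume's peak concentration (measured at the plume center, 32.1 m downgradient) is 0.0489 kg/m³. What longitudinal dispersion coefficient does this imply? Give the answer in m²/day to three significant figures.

0.574 m²/day

At the plume center C_max = M/(n_e·A·√(4πDt)), so D = M²/(4πt·(n_e·A·C_max)²).
n_e·A·C_max = 0.36 × 134 × 0.0489 = 2.359 kg/m.
D = 54.4²/(4π × 73.7 × 2.359²) = 0.574 m²/day.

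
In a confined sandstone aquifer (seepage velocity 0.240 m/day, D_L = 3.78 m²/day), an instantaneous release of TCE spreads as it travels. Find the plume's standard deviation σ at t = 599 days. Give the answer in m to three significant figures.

Dispersive spreading gives a Gaussian with σ² = 2Dt; advection only shifts the center.
σ = √(2 × 3.78 × 599) = 67.3 m.

67.3 m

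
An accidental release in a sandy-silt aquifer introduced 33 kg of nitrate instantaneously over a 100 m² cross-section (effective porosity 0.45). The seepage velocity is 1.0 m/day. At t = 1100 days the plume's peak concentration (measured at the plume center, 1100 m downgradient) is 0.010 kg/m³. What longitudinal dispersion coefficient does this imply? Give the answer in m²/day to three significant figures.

At the plume center C_max = M/(n_e·A·√(4πDt)), so D = M²/(4πt·(n_e·A·C_max)²).
n_e·A·C_max = 0.45 × 100 × 0.010 = 0.4500 kg/m.
D = 33²/(4π × 1100 × 0.4500²) = 0.389 m²/day.

0.389 m²/day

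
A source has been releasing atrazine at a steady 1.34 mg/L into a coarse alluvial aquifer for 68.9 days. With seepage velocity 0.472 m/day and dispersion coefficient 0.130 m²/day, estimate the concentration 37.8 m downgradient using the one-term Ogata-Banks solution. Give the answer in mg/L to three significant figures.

0.142 mg/L

For a continuous step input, C/C₀ ≈ ½·erfc((x−vt)/(2√(Dt))).
vt = 0.472 × 68.9 = 32.5208 m and 2√(Dt) = 2√(0.130 × 68.9) = 5.986 m.
Argument (x−vt)/(2√(Dt)) = (37.8 − 32.5208)/5.986 = 0.8819; ½·erfc(0.8819) = 0.1062.
C = 1.34 × 0.1062 = 0.142 mg/L.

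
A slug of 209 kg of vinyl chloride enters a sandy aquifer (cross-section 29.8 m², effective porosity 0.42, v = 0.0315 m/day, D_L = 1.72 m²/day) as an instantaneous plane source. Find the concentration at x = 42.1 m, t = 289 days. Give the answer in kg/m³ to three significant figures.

0.122 kg/m³

For an instantaneous plane source, C(x,t) = M/(n_e·A·√(4πDt)) · exp(−(x−vt)²/(4Dt)), with n_e·A the pore (flow) area.
Plume center vt = 0.0315 × 289 = 9.1035 m, so the well at 42.1 m is 32.9965 m downgradient of the peak.
√(4πDt) = 79.03 m, giving peak height M/(n_e·A·√(4πDt)) = 209/(0.42 × 29.8 × 79.03) = 0.2113 kg/m³.
(x−vt)²/(4Dt) = (32.9965)²/(4 × 1.72 × 289) = 0.5476; exp(−0.5476) = 0.5783.
C = 0.2113 × 0.5783 = 0.122 kg/m³.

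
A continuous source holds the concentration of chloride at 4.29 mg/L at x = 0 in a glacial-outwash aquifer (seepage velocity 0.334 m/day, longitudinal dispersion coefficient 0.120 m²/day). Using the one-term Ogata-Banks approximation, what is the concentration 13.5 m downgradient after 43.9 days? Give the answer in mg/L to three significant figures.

2.75 mg/L

For a continuous step input, C/C₀ ≈ ½·erfc((x−vt)/(2√(Dt))).
vt = 0.334 × 43.9 = 14.6626 m and 2√(Dt) = 2√(0.120 × 43.9) = 4.590 m.
Argument (x−vt)/(2√(Dt)) = (13.5 − 14.6626)/4.590 = -0.2533; ½·erfc(-0.2533) = 0.6399.
C = 4.29 × 0.6399 = 2.75 mg/L.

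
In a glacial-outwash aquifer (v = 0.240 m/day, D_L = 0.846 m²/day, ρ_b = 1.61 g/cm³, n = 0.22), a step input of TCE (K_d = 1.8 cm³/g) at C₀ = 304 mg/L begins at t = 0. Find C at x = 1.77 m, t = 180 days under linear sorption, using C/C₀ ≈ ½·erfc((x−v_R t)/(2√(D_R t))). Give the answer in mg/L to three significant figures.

Retardation factor R = 1 + ρ_b·K_d/n = 1 + 1.61 × 1.8/0.22 = 14.17.
Sorption retards both mechanisms: v_R = v/R = 0.01694 m/day, D_R = D/R = 0.05970 m²/day.
v_R·t = 0.01694 × 180 = 3.0492 m; 2√(D_R t) = 6.556 m; argument = (1.77 − 3.0492)/6.556 = -0.1951.
C = C₀ × ½·erfc(-0.1951) = 304 × 0.6087 = 185 mg/L.

185 mg/L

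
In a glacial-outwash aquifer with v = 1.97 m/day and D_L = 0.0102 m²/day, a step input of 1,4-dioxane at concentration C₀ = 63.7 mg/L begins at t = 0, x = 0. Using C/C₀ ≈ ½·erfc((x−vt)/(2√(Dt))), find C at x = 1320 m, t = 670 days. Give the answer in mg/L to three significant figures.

For a continuous step input, C/C₀ ≈ ½·erfc((x−vt)/(2√(Dt))).
vt = 1.97 × 670 = 1319.9 m and 2√(Dt) = 2√(0.0102 × 670) = 5.228 m.
Argument (x−vt)/(2√(Dt)) = (1320 − 1319.9)/5.228 = 0.01913; ½·erfc(0.01913) = 0.4892.
C = 63.7 × 0.4892 = 31.2 mg/L.

31.2 mg/L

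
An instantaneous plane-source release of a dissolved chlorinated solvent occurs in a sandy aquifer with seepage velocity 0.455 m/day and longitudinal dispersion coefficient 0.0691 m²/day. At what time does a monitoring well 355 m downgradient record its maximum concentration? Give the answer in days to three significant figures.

For the 1D instantaneous-source solution, setting ∂C/∂t = 0 at fixed x gives v²t² + 2Dt − x² = 0, so t = (√(D² + v²x²) − D)/v².
√(D² + v²x²) = √(0.0691² + 0.455² × 355²) = 161.5; v² = 0.207025.
t = (161.5 − 0.0691)/0.207025 = 780 days (vs. the pure-advection estimate x/v = 780 d).

780 days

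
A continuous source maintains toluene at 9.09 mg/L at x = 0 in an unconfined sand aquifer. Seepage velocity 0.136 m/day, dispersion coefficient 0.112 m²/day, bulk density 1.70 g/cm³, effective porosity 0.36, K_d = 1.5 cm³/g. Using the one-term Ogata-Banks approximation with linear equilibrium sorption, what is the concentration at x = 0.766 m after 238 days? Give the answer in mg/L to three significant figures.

8.15 mg/L

Retardation factor R = 1 + ρ_b·K_d/n = 1 + 1.70 × 1.5/0.36 = 8.083.
Sorption retards both mechanisms: v_R = v/R = 0.01683 m/day, D_R = D/R = 0.01386 m²/day.
v_R·t = 0.01683 × 238 = 4.00554 m; 2√(D_R t) = 3.632 m; argument = (0.766 − 4.00554)/3.632 = -0.8919.
C = C₀ × ½·erfc(-0.8919) = 9.09 × 0.8964 = 8.15 mg/L.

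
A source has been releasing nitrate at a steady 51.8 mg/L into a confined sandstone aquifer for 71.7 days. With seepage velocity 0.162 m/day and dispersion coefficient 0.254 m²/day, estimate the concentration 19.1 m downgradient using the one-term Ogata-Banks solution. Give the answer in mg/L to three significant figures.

For a continuous step input, C/C₀ ≈ ½·erfc((x−vt)/(2√(Dt))).
vt = 0.162 × 71.7 = 11.6154 m and 2√(Dt) = 2√(0.254 × 71.7) = 8.535 m.
Argument (x−vt)/(2√(Dt)) = (19.1 − 11.6154)/8.535 = 0.8769; ½·erfc(0.8769) = 0.1075.
C = 51.8 × 0.1075 = 5.57 mg/L.

5.57 mg/L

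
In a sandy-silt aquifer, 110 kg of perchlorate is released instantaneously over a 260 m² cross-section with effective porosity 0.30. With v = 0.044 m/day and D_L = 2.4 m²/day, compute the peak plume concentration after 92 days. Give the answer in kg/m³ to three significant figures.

The peak of an instantaneous 1D plume sits at x = vt; there the Gaussian factor is 1 and C_max = M/(n_e·A·√(4πDt)), where n_e·A is the pore area the mass is dissolved in.
√(4πDt) = √(4π × 2.4 × 92) = 52.67 m, so C_max = 110/(0.30 × 260 × 52.67) = 0.0268 kg/m³.

0.0268 kg/m³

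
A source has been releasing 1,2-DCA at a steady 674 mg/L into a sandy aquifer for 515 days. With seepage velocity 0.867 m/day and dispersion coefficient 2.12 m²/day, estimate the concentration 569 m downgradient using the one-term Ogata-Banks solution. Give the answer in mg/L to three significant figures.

2.95 mg/L

For a continuous step input, C/C₀ ≈ ½·erfc((x−vt)/(2√(Dt))).
vt = 0.867 × 515 = 446.505 m and 2√(Dt) = 2√(2.12 × 515) = 66.08 m.
Argument (x−vt)/(2√(Dt)) = (569 − 446.505)/66.08 = 1.854; ½·erfc(1.854) = 0.004371.
C = 674 × 0.004371 = 2.95 mg/L.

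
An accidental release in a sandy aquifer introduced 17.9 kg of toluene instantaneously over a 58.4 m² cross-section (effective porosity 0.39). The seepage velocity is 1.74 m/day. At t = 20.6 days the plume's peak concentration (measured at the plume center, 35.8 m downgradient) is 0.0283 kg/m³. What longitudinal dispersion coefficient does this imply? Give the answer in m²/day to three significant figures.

2.98 m²/day

At the plume center C_max = M/(n_e·A·√(4πDt)), so D = M²/(4πt·(n_e·A·C_max)²).
n_e·A·C_max = 0.39 × 58.4 × 0.0283 = 0.6446 kg/m.
D = 17.9²/(4π × 20.6 × 0.6446²) = 2.98 m²/day.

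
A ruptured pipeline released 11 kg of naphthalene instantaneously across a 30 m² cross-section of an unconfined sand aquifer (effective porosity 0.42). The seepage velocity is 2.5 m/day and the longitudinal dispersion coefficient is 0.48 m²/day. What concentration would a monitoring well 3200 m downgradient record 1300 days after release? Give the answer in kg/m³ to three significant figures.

For an instantaneous plane source, C(x,t) = M/(n_e·A·√(4πDt)) · exp(−(x−vt)²/(4Dt)), with n_e·A the pore (flow) area.
Plume center vt = 2.5 × 1300 = 3250 m, so the well at 3200 m is 50 m upgradient of the peak.
√(4πDt) = 88.55 m, giving peak height M/(n_e·A·√(4πDt)) = 11/(0.42 × 30 × 88.55) = 0.009859 kg/m³.
(x−vt)²/(4Dt) = (-50)²/(4 × 0.48 × 1300) = 1.002; exp(−1.002) = 0.3671.
C = 0.009859 × 0.3671 = 0.00362 kg/m³.

0.00362 kg/m³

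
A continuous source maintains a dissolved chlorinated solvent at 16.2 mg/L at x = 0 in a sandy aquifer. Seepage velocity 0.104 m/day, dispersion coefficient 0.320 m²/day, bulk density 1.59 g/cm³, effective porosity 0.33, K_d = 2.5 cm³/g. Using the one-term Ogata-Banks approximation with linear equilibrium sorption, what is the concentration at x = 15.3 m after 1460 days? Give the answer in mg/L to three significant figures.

5.39 mg/L

Retardation factor R = 1 + ρ_b·K_d/n = 1 + 1.59 × 2.5/0.33 = 13.05.
Sorption retards both mechanisms: v_R = v/R = 0.007969 m/day, D_R = D/R = 0.02452 m²/day.
v_R·t = 0.007969 × 1460 = 11.63474 m; 2√(D_R t) = 11.97 m; argument = (15.3 − 11.63474)/11.97 = 0.3062.
C = C₀ × ½·erfc(0.3062) = 16.2 × 0.3325 = 5.39 mg/L.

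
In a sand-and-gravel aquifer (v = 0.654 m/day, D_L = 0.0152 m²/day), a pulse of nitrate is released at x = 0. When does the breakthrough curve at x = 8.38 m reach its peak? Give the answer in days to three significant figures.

12.8 days

For the 1D instantaneous-source solution, setting ∂C/∂t = 0 at fixed x gives v²t² + 2Dt − x² = 0, so t = (√(D² + v²x²) − D)/v².
√(D² + v²x²) = √(0.0152² + 0.654² × 8.38²) = 5.481; v² = 0.427716.
t = (5.481 − 0.0152)/0.427716 = 12.8 days (vs. the pure-advection estimate x/v = 12.8 d).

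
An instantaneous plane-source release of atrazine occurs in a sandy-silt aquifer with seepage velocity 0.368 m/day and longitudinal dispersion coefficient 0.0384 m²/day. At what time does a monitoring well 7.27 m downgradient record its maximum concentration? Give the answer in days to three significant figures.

19.5 days

For the 1D instantaneous-source solution, setting ∂C/∂t = 0 at fixed x gives v²t² + 2Dt − x² = 0, so t = (√(D² + v²x²) − D)/v².
√(D² + v²x²) = √(0.0384² + 0.368² × 7.27²) = 2.676; v² = 0.135424.
t = (2.676 − 0.0384)/0.135424 = 19.5 days (vs. the pure-advection estimate x/v = 19.8 d).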